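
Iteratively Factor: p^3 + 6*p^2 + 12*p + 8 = (p + 2)*(p^2 + 4*p + 4) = (p + 2)^2*(p + 2)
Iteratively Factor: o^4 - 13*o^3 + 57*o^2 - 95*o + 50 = (o - 5)*(o^3 - 8*o^2 + 17*o - 10) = (o - 5)*(o - 2)*(o^2 - 6*o + 5) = (o - 5)*(o - 2)*(o - 1)*(o - 5)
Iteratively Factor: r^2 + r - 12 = (r - 3)*(r + 4)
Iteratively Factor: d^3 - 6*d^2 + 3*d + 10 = (d - 2)*(d^2 - 4*d - 5) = (d - 2)*(d + 1)*(d - 5)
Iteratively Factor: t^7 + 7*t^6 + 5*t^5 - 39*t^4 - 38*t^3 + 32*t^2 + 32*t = (t - 1)*(t^6 + 8*t^5 + 13*t^4 - 26*t^3 - 64*t^2 - 32*t) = (t - 1)*(t + 4)*(t^5 + 4*t^4 - 3*t^3 - 14*t^2 - 8*t) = (t - 1)*(t + 1)*(t + 4)*(t^4 + 3*t^3 - 6*t^2 - 8*t) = (t - 1)*(t + 1)*(t + 4)^2*(t^3 - t^2 - 2*t) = (t - 1)*(t + 1)^2*(t + 4)^2*(t^2 - 2*t) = t*(t - 1)*(t + 1)^2*(t + 4)^2*(t - 2)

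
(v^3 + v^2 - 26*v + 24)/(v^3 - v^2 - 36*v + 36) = (v - 4)/(v - 6)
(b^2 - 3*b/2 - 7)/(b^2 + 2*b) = (b - 7/2)/b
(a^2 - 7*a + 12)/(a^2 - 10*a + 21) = (a - 4)/(a - 7)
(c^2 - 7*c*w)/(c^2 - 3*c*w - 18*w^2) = c*(-c + 7*w)/(-c^2 + 3*c*w + 18*w^2)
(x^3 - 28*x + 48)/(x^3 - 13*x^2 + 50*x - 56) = (x + 6)/(x - 7)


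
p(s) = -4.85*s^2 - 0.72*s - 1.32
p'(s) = -9.7*s - 0.72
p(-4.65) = -102.84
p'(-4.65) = 44.38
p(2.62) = -36.50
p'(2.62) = -26.13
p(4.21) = -90.31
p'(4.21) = -41.56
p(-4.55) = -98.45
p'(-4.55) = 43.42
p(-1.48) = -10.88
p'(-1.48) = 13.64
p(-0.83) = -4.06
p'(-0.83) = 7.33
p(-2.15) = -22.19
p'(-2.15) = 20.14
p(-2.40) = -27.53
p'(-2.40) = 22.56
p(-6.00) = -171.60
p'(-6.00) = 57.48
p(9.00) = -400.65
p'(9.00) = -88.02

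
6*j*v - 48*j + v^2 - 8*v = (6*j + v)*(v - 8)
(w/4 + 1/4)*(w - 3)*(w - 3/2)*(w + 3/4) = w^4/4 - 11*w^3/16 - 21*w^2/32 + 9*w/8 + 27/32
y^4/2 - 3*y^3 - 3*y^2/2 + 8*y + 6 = (y - 6)*(y - 2)*(sqrt(2)*y/2 + sqrt(2)/2)^2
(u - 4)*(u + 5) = u^2 + u - 20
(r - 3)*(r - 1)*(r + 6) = r^3 + 2*r^2 - 21*r + 18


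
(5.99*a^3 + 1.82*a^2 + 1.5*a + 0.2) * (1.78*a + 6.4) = 10.6622*a^4 + 41.5756*a^3 + 14.318*a^2 + 9.956*a + 1.28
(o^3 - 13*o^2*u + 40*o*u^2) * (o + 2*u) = o^4 - 11*o^3*u + 14*o^2*u^2 + 80*o*u^3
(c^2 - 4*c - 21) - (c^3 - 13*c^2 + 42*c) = -c^3 + 14*c^2 - 46*c - 21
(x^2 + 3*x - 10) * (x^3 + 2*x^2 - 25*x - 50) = x^5 + 5*x^4 - 29*x^3 - 145*x^2 + 100*x + 500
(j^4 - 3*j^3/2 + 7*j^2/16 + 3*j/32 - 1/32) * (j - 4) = j^5 - 11*j^4/2 + 103*j^3/16 - 53*j^2/32 - 13*j/32 + 1/8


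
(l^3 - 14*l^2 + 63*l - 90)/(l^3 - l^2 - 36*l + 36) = (l^2 - 8*l + 15)/(l^2 + 5*l - 6)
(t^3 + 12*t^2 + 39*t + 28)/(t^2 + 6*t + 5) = (t^2 + 11*t + 28)/(t + 5)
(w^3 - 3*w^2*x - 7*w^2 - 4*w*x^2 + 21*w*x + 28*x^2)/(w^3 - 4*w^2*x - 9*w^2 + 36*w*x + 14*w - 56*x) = (w + x)/(w - 2)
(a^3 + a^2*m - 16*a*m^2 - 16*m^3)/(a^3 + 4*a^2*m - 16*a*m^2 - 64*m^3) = (a + m)/(a + 4*m)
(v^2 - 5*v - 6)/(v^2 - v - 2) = (v - 6)/(v - 2)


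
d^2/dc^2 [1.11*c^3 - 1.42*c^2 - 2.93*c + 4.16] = 6.66*c - 2.84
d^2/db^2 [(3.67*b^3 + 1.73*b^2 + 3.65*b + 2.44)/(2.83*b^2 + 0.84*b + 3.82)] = (-23.930842*b^3 + 75.694044*b^2 + 119.374716*b - 22.246936)/(22.665187*b^6 + 20.182428*b^5 + 97.772538*b^4 + 55.078128*b^3 + 131.975652*b^2 + 36.772848*b + 55.742968)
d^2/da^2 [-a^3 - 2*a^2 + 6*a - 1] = -6*a - 4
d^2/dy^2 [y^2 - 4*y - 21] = 2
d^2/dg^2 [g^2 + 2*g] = 2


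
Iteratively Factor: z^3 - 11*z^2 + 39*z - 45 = (z - 3)*(z^2 - 8*z + 15) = (z - 5)*(z - 3)*(z - 3)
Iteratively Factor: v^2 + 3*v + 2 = (v + 1)*(v + 2)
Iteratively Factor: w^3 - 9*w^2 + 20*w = (w - 5)*(w^2 - 4*w) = w*(w - 5)*(w - 4)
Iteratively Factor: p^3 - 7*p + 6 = (p - 1)*(p^2 + p - 6) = (p - 2)*(p - 1)*(p + 3)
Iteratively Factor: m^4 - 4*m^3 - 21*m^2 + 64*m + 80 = (m + 4)*(m^3 - 8*m^2 + 11*m + 20) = (m - 4)*(m + 4)*(m^2 - 4*m - 5) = (m - 4)*(m + 1)*(m + 4)*(m - 5)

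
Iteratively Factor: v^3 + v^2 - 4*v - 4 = (v + 1)*(v^2 - 4) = (v + 1)*(v + 2)*(v - 2)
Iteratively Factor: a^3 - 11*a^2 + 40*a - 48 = (a - 4)*(a^2 - 7*a + 12) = (a - 4)^2*(a - 3)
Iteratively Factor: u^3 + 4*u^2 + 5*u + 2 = (u + 1)*(u^2 + 3*u + 2) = (u + 1)^2*(u + 2)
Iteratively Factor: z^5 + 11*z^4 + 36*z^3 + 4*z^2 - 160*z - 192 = (z + 4)*(z^4 + 7*z^3 + 8*z^2 - 28*z - 48) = (z + 3)*(z + 4)*(z^3 + 4*z^2 - 4*z - 16) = (z + 2)*(z + 3)*(z + 4)*(z^2 + 2*z - 8) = (z - 2)*(z + 2)*(z + 3)*(z + 4)*(z + 4)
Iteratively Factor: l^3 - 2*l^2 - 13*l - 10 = (l + 1)*(l^2 - 3*l - 10) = (l + 1)*(l + 2)*(l - 5)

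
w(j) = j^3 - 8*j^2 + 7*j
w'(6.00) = 19.00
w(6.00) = -30.00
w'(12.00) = 247.00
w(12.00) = 660.00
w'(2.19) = -13.65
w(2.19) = -12.54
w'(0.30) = 2.47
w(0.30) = 1.41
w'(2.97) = -14.06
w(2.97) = -23.58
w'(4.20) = -7.28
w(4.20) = -37.63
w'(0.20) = 3.92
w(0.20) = 1.09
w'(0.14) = 4.82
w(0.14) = 0.83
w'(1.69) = -11.47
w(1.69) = -6.19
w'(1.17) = -7.61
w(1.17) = -1.16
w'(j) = 3*j^2 - 16*j + 7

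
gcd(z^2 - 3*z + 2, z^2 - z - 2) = z - 2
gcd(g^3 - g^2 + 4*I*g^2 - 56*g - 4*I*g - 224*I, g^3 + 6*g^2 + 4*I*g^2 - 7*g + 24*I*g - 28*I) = g^2 + g*(7 + 4*I) + 28*I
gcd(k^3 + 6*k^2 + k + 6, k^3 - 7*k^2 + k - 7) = k^2 + 1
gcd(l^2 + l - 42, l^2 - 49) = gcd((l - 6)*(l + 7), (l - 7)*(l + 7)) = l + 7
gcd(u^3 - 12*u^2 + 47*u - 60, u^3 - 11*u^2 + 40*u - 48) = u^2 - 7*u + 12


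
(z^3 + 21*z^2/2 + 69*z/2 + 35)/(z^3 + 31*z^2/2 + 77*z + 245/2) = (z + 2)/(z + 7)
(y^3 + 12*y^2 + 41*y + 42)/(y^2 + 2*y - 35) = (y^2 + 5*y + 6)/(y - 5)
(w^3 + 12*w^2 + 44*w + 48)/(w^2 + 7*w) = (w^3 + 12*w^2 + 44*w + 48)/(w*(w + 7))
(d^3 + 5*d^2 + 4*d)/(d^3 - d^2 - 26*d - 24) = d/(d - 6)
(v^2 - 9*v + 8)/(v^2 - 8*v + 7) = (v - 8)/(v - 7)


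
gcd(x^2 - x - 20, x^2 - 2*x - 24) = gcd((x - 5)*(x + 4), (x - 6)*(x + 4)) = x + 4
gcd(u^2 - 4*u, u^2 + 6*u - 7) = 1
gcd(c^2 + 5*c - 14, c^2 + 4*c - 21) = c + 7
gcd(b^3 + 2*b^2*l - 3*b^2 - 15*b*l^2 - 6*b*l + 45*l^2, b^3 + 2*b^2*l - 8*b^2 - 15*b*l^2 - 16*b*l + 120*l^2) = b^2 + 2*b*l - 15*l^2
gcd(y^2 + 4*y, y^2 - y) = y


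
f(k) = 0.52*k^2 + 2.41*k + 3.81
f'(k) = 1.04*k + 2.41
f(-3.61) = 1.89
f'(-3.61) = -1.34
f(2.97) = 15.55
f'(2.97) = 5.50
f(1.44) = 8.36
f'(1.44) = 3.91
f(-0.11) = 3.55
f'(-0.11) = 2.30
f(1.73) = 9.54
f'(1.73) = 4.21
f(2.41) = 12.64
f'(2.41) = 4.92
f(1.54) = 8.75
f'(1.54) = 4.01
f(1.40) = 8.20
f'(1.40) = 3.87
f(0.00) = 3.81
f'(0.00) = 2.41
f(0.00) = 3.81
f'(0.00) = 2.41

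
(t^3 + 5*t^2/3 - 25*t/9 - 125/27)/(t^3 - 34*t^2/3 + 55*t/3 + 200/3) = (t^2 - 25/9)/(t^2 - 13*t + 40)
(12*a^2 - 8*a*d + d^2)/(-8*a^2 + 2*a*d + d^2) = (-6*a + d)/(4*a + d)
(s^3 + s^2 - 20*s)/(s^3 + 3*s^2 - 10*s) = (s - 4)/(s - 2)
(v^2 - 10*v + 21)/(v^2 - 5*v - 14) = (v - 3)/(v + 2)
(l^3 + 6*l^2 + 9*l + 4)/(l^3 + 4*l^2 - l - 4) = (l + 1)/(l - 1)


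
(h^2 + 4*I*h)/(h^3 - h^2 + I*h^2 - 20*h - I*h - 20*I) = h*(h + 4*I)/(h^3 + h^2*(-1 + I) - h*(20 + I) - 20*I)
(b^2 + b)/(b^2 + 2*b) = (b + 1)/(b + 2)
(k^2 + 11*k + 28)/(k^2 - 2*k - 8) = (k^2 + 11*k + 28)/(k^2 - 2*k - 8)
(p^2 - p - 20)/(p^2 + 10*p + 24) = (p - 5)/(p + 6)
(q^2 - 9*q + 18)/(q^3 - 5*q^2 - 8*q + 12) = (q - 3)/(q^2 + q - 2)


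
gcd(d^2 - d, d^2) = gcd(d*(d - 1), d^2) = d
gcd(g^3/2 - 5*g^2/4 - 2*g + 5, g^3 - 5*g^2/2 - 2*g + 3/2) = 1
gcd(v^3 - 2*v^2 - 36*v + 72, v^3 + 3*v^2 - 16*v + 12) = v^2 + 4*v - 12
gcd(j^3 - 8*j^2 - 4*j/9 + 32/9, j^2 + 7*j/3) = 1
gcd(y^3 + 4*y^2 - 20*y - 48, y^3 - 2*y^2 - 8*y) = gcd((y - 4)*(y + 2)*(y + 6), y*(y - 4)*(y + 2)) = y^2 - 2*y - 8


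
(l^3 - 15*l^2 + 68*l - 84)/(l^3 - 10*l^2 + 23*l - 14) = (l - 6)/(l - 1)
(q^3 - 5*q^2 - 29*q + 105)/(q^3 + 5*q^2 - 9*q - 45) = (q - 7)/(q + 3)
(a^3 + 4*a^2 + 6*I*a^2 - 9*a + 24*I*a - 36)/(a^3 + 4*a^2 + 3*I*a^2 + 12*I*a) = (a + 3*I)/a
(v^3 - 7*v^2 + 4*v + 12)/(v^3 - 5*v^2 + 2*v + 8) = (v - 6)/(v - 4)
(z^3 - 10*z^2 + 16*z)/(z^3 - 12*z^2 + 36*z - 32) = z/(z - 2)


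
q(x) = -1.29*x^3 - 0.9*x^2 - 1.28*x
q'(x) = -3.87*x^2 - 1.8*x - 1.28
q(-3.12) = 34.41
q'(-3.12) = -33.34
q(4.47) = -138.92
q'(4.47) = -86.65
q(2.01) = -16.68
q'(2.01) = -20.53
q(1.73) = -11.59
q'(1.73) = -15.98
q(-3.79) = 62.15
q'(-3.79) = -50.05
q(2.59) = -31.76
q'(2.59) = -31.90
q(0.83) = -2.42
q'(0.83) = -5.44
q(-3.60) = 53.13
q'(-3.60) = -44.96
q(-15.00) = 4170.45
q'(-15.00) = -845.03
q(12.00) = -2374.08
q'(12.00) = -580.16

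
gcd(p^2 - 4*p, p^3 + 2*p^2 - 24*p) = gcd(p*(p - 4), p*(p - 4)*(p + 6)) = p^2 - 4*p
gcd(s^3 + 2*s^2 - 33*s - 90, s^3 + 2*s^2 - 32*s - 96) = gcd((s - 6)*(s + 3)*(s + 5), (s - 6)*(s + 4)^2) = s - 6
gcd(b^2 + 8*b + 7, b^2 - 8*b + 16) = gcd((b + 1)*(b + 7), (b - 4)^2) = 1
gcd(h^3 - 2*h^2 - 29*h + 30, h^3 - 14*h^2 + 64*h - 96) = h - 6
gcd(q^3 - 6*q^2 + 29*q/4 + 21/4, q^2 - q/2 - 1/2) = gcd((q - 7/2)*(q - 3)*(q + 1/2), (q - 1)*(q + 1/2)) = q + 1/2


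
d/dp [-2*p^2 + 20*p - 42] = 20 - 4*p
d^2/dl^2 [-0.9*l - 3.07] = 0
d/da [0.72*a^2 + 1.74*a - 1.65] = 1.44*a + 1.74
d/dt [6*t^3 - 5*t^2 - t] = 18*t^2 - 10*t - 1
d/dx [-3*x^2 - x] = -6*x - 1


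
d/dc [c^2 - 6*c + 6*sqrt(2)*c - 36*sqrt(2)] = 2*c - 6 + 6*sqrt(2)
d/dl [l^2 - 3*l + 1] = 2*l - 3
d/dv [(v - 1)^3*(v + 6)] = (v - 1)^2*(4*v + 17)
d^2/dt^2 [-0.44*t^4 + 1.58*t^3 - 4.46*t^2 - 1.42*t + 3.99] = -5.28*t^2 + 9.48*t - 8.92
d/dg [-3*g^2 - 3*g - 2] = -6*g - 3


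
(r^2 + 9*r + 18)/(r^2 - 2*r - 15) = (r + 6)/(r - 5)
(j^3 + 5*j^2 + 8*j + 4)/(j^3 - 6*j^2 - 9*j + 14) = (j^2 + 3*j + 2)/(j^2 - 8*j + 7)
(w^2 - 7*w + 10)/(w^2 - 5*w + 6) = (w - 5)/(w - 3)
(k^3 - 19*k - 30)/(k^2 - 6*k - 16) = (k^2 - 2*k - 15)/(k - 8)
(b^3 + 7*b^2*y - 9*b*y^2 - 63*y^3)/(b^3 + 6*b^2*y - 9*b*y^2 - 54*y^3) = (b + 7*y)/(b + 6*y)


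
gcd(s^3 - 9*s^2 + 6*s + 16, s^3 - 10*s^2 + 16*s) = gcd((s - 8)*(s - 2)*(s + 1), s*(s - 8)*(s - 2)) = s^2 - 10*s + 16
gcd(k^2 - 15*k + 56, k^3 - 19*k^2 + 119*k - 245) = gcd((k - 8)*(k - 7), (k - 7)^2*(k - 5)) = k - 7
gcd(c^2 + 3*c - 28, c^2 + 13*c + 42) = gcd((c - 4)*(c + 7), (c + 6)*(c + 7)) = c + 7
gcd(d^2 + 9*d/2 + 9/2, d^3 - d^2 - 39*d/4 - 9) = d + 3/2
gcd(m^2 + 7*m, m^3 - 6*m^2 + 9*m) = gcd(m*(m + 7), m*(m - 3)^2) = m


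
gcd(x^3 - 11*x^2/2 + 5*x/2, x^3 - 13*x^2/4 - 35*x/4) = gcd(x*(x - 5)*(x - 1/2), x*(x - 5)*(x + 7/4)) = x^2 - 5*x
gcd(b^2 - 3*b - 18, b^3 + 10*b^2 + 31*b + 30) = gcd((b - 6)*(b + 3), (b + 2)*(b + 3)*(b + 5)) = b + 3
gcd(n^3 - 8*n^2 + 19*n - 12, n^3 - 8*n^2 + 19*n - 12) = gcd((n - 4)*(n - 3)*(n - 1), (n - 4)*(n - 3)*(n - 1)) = n^3 - 8*n^2 + 19*n - 12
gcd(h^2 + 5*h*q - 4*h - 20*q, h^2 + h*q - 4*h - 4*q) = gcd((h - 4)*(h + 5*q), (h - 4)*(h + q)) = h - 4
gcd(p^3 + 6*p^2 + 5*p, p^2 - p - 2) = p + 1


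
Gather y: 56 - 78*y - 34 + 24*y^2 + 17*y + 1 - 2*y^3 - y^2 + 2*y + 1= -2*y^3 + 23*y^2 - 59*y + 24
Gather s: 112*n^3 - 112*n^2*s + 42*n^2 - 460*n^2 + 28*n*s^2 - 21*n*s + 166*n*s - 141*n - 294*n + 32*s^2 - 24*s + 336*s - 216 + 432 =112*n^3 - 418*n^2 - 435*n + s^2*(28*n + 32) + s*(-112*n^2 + 145*n + 312) + 216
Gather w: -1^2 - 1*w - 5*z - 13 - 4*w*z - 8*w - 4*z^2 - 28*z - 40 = w*(-4*z - 9) - 4*z^2 - 33*z - 54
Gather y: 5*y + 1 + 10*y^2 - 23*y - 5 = 10*y^2 - 18*y - 4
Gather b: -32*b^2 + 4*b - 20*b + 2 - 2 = -32*b^2 - 16*b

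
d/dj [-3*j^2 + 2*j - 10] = 2 - 6*j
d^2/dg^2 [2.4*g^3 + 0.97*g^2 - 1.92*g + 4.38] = 14.4*g + 1.94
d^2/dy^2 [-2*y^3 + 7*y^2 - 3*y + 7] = 14 - 12*y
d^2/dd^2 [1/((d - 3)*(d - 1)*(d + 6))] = 2*(6*d^4 + 16*d^3 - 51*d^2 - 180*d + 405)/(d^9 + 6*d^8 - 51*d^7 - 190*d^6 + 1287*d^5 + 594*d^4 - 12825*d^3 + 25758*d^2 - 20412*d + 5832)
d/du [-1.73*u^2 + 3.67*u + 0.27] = 3.67 - 3.46*u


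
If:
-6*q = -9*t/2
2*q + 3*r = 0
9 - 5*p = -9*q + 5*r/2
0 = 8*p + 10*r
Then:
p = -15/13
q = -18/13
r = 12/13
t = -24/13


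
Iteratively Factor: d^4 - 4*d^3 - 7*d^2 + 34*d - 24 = (d + 3)*(d^3 - 7*d^2 + 14*d - 8) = (d - 4)*(d + 3)*(d^2 - 3*d + 2) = (d - 4)*(d - 1)*(d + 3)*(d - 2)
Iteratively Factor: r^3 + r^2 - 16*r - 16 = (r - 4)*(r^2 + 5*r + 4) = (r - 4)*(r + 1)*(r + 4)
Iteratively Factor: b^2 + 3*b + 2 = (b + 1)*(b + 2)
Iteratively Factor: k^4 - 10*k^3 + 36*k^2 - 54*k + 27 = (k - 3)*(k^3 - 7*k^2 + 15*k - 9) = (k - 3)^2*(k^2 - 4*k + 3) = (k - 3)^2*(k - 1)*(k - 3)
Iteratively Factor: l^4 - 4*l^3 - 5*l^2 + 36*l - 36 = (l + 3)*(l^3 - 7*l^2 + 16*l - 12) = (l - 2)*(l + 3)*(l^2 - 5*l + 6) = (l - 3)*(l - 2)*(l + 3)*(l - 2)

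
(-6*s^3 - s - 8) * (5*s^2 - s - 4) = -30*s^5 + 6*s^4 + 19*s^3 - 39*s^2 + 12*s + 32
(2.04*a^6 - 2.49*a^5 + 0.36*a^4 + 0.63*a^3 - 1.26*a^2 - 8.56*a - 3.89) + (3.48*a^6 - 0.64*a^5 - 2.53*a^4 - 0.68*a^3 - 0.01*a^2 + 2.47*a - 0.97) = 5.52*a^6 - 3.13*a^5 - 2.17*a^4 - 0.05*a^3 - 1.27*a^2 - 6.09*a - 4.86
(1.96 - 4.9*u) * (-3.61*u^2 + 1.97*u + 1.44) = 17.689*u^3 - 16.7286*u^2 - 3.1948*u + 2.8224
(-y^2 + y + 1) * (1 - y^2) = y^4 - y^3 - 2*y^2 + y + 1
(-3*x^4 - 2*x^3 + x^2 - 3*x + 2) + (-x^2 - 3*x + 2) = -3*x^4 - 2*x^3 - 6*x + 4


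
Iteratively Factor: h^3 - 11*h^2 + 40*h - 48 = (h - 4)*(h^2 - 7*h + 12) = (h - 4)^2*(h - 3)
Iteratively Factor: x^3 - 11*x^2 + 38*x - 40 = (x - 4)*(x^2 - 7*x + 10) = (x - 4)*(x - 2)*(x - 5)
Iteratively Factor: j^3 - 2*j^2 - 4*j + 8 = (j - 2)*(j^2 - 4) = (j - 2)*(j + 2)*(j - 2)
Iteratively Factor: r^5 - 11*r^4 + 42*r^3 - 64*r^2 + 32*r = (r)*(r^4 - 11*r^3 + 42*r^2 - 64*r + 32) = r*(r - 2)*(r^3 - 9*r^2 + 24*r - 16) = r*(r - 4)*(r - 2)*(r^2 - 5*r + 4) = r*(r - 4)^2*(r - 2)*(r - 1)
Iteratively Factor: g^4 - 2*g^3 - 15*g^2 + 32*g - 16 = (g - 4)*(g^3 + 2*g^2 - 7*g + 4) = (g - 4)*(g - 1)*(g^2 + 3*g - 4) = (g - 4)*(g - 1)*(g + 4)*(g - 1)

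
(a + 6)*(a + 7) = a^2 + 13*a + 42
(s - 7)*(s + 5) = s^2 - 2*s - 35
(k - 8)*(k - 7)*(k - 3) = k^3 - 18*k^2 + 101*k - 168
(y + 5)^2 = y^2 + 10*y + 25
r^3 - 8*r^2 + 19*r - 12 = (r - 4)*(r - 3)*(r - 1)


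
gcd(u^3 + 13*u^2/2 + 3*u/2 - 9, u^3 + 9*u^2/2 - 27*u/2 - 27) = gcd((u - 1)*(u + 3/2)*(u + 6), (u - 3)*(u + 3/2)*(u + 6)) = u^2 + 15*u/2 + 9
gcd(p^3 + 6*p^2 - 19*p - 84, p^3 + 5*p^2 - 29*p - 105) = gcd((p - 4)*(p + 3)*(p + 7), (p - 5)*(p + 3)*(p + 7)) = p^2 + 10*p + 21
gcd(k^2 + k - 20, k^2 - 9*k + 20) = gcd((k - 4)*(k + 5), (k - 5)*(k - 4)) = k - 4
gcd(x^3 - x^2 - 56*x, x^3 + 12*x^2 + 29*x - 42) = x + 7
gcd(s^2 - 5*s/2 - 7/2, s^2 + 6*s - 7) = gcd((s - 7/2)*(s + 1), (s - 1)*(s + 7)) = 1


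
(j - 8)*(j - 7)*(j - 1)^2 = j^4 - 17*j^3 + 87*j^2 - 127*j + 56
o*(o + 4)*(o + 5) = o^3 + 9*o^2 + 20*o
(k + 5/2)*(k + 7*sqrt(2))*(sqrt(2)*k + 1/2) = sqrt(2)*k^3 + 5*sqrt(2)*k^2/2 + 29*k^2/2 + 7*sqrt(2)*k/2 + 145*k/4 + 35*sqrt(2)/4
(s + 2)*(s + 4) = s^2 + 6*s + 8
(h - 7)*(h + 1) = h^2 - 6*h - 7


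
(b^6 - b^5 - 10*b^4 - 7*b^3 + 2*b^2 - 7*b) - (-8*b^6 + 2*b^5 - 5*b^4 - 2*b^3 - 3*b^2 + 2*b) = 9*b^6 - 3*b^5 - 5*b^4 - 5*b^3 + 5*b^2 - 9*b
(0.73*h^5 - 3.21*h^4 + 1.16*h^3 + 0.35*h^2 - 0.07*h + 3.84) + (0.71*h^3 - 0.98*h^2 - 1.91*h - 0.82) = 0.73*h^5 - 3.21*h^4 + 1.87*h^3 - 0.63*h^2 - 1.98*h + 3.02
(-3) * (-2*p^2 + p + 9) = 6*p^2 - 3*p - 27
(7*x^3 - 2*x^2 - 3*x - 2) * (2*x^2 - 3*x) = 14*x^5 - 25*x^4 + 5*x^2 + 6*x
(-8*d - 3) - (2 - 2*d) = -6*d - 5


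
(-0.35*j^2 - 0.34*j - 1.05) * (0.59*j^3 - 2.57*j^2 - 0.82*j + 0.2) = -0.2065*j^5 + 0.6989*j^4 + 0.5413*j^3 + 2.9073*j^2 + 0.793*j - 0.21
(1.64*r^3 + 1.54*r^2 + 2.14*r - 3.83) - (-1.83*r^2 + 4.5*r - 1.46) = 1.64*r^3 + 3.37*r^2 - 2.36*r - 2.37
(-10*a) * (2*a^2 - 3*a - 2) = -20*a^3 + 30*a^2 + 20*a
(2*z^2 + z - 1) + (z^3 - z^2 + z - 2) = z^3 + z^2 + 2*z - 3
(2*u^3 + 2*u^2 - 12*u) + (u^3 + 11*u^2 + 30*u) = 3*u^3 + 13*u^2 + 18*u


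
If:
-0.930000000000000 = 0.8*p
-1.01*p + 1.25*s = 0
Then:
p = -1.16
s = -0.94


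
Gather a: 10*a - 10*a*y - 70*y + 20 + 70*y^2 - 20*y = a*(10 - 10*y) + 70*y^2 - 90*y + 20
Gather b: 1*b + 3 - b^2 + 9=-b^2 + b + 12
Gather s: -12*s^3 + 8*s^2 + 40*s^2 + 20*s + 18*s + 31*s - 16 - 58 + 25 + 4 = -12*s^3 + 48*s^2 + 69*s - 45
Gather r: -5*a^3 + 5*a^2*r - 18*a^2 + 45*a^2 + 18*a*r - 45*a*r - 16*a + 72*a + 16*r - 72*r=-5*a^3 + 27*a^2 + 56*a + r*(5*a^2 - 27*a - 56)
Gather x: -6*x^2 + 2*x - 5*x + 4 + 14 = -6*x^2 - 3*x + 18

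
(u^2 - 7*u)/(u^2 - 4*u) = (u - 7)/(u - 4)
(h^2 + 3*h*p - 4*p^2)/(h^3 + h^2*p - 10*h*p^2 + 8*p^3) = 1/(h - 2*p)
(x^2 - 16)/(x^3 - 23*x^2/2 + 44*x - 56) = 2*(x + 4)/(2*x^2 - 15*x + 28)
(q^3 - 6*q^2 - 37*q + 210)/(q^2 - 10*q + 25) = (q^2 - q - 42)/(q - 5)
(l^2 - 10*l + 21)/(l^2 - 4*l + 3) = (l - 7)/(l - 1)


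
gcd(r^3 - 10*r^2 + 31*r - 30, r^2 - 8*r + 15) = r^2 - 8*r + 15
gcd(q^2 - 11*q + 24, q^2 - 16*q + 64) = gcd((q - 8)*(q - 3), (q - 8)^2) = q - 8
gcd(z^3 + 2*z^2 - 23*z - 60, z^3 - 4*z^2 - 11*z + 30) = z^2 - 2*z - 15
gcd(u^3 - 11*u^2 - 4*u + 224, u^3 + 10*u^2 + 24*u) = u + 4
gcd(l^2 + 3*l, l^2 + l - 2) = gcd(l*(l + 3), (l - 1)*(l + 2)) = 1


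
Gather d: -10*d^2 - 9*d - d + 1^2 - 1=-10*d^2 - 10*d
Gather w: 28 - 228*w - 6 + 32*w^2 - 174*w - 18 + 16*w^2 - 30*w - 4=48*w^2 - 432*w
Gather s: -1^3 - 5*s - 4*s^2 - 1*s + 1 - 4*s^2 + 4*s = -8*s^2 - 2*s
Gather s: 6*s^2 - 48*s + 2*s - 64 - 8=6*s^2 - 46*s - 72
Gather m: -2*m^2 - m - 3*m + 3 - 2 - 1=-2*m^2 - 4*m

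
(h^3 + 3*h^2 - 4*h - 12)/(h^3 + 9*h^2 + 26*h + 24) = (h - 2)/(h + 4)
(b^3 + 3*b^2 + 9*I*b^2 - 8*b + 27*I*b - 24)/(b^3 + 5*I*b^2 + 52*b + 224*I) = (b^2 + b*(3 + I) + 3*I)/(b^2 - 3*I*b + 28)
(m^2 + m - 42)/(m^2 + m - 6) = (m^2 + m - 42)/(m^2 + m - 6)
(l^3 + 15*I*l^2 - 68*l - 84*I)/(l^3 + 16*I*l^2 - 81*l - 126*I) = (l + 2*I)/(l + 3*I)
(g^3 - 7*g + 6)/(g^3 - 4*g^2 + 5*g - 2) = (g + 3)/(g - 1)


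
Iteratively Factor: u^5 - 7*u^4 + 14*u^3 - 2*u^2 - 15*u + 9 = (u - 1)*(u^4 - 6*u^3 + 8*u^2 + 6*u - 9) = (u - 3)*(u - 1)*(u^3 - 3*u^2 - u + 3) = (u - 3)*(u - 1)^2*(u^2 - 2*u - 3) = (u - 3)^2*(u - 1)^2*(u + 1)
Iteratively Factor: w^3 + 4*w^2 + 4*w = (w)*(w^2 + 4*w + 4) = w*(w + 2)*(w + 2)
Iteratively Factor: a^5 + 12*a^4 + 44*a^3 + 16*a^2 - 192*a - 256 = (a + 4)*(a^4 + 8*a^3 + 12*a^2 - 32*a - 64) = (a + 2)*(a + 4)*(a^3 + 6*a^2 - 32) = (a - 2)*(a + 2)*(a + 4)*(a^2 + 8*a + 16) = (a - 2)*(a + 2)*(a + 4)^2*(a + 4)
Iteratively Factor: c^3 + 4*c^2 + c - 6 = (c + 3)*(c^2 + c - 2) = (c - 1)*(c + 3)*(c + 2)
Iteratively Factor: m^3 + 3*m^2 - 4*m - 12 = (m + 3)*(m^2 - 4) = (m + 2)*(m + 3)*(m - 2)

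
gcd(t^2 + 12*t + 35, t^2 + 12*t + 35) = t^2 + 12*t + 35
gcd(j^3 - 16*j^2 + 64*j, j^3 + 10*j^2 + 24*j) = j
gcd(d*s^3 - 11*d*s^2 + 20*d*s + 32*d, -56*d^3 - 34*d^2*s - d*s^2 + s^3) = 1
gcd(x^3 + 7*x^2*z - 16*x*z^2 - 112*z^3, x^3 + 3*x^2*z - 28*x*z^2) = x^2 + 3*x*z - 28*z^2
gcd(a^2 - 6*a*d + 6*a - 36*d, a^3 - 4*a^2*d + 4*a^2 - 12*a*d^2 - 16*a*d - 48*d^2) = a - 6*d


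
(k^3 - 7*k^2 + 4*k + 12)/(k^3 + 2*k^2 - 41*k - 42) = (k - 2)/(k + 7)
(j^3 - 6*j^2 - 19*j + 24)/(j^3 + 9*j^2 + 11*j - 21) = (j - 8)/(j + 7)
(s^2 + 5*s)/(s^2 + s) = (s + 5)/(s + 1)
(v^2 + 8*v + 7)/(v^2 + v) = (v + 7)/v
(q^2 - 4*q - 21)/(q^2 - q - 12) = (q - 7)/(q - 4)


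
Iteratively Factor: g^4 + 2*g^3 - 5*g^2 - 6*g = (g - 2)*(g^3 + 4*g^2 + 3*g) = g*(g - 2)*(g^2 + 4*g + 3) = g*(g - 2)*(g + 1)*(g + 3)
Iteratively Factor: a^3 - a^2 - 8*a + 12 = (a - 2)*(a^2 + a - 6) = (a - 2)*(a + 3)*(a - 2)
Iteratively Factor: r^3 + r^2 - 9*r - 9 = (r + 1)*(r^2 - 9) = (r - 3)*(r + 1)*(r + 3)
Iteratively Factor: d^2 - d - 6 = (d - 3)*(d + 2)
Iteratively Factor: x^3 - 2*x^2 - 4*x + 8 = (x + 2)*(x^2 - 4*x + 4) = (x - 2)*(x + 2)*(x - 2)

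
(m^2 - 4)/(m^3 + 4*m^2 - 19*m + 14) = (m + 2)/(m^2 + 6*m - 7)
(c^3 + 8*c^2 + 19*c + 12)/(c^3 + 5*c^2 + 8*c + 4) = (c^2 + 7*c + 12)/(c^2 + 4*c + 4)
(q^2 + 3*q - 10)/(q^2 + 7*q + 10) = (q - 2)/(q + 2)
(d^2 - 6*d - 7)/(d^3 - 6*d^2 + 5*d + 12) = (d - 7)/(d^2 - 7*d + 12)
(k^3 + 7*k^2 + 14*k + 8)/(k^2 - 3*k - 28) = (k^2 + 3*k + 2)/(k - 7)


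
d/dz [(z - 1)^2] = 2*z - 2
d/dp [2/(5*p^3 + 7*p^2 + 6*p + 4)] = 2*(-15*p^2 - 14*p - 6)/(5*p^3 + 7*p^2 + 6*p + 4)^2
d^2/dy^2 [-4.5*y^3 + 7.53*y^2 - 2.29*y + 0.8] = 15.06 - 27.0*y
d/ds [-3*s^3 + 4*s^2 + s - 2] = -9*s^2 + 8*s + 1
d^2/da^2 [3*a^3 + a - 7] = 18*a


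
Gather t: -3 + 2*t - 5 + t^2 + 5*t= t^2 + 7*t - 8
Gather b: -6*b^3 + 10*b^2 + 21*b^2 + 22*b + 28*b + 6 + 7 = -6*b^3 + 31*b^2 + 50*b + 13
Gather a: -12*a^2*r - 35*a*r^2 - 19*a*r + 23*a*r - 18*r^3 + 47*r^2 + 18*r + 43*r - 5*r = -12*a^2*r + a*(-35*r^2 + 4*r) - 18*r^3 + 47*r^2 + 56*r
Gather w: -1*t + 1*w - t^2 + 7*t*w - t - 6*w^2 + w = -t^2 - 2*t - 6*w^2 + w*(7*t + 2)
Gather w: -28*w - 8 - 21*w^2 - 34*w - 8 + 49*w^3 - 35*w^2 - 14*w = 49*w^3 - 56*w^2 - 76*w - 16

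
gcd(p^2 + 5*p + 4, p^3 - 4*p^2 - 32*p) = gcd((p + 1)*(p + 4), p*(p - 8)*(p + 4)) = p + 4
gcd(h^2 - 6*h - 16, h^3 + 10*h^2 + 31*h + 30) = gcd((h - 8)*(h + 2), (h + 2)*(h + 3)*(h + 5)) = h + 2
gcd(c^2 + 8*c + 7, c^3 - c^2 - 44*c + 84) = c + 7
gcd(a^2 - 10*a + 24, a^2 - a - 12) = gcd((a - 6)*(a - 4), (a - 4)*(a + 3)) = a - 4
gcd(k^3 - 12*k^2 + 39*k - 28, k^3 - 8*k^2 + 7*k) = k^2 - 8*k + 7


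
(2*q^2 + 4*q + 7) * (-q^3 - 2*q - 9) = -2*q^5 - 4*q^4 - 11*q^3 - 26*q^2 - 50*q - 63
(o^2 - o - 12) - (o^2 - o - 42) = 30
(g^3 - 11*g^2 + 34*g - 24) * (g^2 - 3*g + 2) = g^5 - 14*g^4 + 69*g^3 - 148*g^2 + 140*g - 48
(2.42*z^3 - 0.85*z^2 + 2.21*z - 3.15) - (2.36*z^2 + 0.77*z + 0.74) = 2.42*z^3 - 3.21*z^2 + 1.44*z - 3.89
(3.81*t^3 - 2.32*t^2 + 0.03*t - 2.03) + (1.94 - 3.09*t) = 3.81*t^3 - 2.32*t^2 - 3.06*t - 0.0899999999999999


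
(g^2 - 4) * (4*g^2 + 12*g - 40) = 4*g^4 + 12*g^3 - 56*g^2 - 48*g + 160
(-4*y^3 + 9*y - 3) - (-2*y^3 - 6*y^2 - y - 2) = -2*y^3 + 6*y^2 + 10*y - 1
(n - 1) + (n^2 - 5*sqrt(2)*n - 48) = n^2 - 5*sqrt(2)*n + n - 49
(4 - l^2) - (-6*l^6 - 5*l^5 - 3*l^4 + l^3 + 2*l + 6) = 6*l^6 + 5*l^5 + 3*l^4 - l^3 - l^2 - 2*l - 2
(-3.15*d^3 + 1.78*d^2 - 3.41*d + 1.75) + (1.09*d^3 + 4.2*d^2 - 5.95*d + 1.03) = -2.06*d^3 + 5.98*d^2 - 9.36*d + 2.78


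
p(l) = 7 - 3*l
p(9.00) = -20.00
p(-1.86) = 12.58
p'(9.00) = -3.00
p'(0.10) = -3.00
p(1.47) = 2.59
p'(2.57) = -3.00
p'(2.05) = -3.00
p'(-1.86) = -3.00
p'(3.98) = -3.00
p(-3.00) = 16.00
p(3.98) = -4.94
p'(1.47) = -3.00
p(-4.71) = 21.13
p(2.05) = 0.85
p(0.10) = 6.70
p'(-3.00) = -3.00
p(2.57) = -0.71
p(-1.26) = 10.78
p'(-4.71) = -3.00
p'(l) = -3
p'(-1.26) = -3.00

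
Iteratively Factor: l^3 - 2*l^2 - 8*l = (l)*(l^2 - 2*l - 8) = l*(l + 2)*(l - 4)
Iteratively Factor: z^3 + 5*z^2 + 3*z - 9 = (z + 3)*(z^2 + 2*z - 3) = (z - 1)*(z + 3)*(z + 3)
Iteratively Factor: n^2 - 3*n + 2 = (n - 1)*(n - 2)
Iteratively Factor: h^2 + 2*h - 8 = (h + 4)*(h - 2)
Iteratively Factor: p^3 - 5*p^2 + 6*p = (p)*(p^2 - 5*p + 6) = p*(p - 3)*(p - 2)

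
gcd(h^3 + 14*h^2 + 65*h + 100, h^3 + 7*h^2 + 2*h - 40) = h^2 + 9*h + 20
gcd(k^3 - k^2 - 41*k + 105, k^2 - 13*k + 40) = k - 5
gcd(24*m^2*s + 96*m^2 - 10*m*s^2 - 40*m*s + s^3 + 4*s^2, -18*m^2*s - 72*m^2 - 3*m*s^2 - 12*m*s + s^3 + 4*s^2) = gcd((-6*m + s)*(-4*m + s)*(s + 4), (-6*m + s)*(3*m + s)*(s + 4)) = -6*m*s - 24*m + s^2 + 4*s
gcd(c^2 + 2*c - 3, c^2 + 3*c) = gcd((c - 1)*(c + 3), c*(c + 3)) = c + 3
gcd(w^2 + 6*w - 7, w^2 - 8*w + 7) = w - 1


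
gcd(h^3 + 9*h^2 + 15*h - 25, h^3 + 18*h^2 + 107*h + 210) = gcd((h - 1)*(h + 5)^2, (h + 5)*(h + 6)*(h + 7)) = h + 5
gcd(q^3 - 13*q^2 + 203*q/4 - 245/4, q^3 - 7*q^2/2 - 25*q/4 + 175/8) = q^2 - 6*q + 35/4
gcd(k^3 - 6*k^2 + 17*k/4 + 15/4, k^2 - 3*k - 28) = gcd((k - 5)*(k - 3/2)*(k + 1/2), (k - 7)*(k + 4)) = 1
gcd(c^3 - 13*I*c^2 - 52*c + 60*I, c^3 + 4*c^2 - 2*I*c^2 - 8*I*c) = c - 2*I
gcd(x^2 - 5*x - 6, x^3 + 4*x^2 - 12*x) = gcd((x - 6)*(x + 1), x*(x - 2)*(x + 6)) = 1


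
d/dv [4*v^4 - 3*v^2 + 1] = 16*v^3 - 6*v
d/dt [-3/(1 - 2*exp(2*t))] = -12*exp(2*t)/(2*exp(2*t) - 1)^2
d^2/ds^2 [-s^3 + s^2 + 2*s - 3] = 2 - 6*s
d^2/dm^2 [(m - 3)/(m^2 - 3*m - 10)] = 2*(3*(2 - m)*(-m^2 + 3*m + 10) - (m - 3)*(2*m - 3)^2)/(-m^2 + 3*m + 10)^3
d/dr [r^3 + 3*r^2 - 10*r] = 3*r^2 + 6*r - 10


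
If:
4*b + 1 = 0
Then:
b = -1/4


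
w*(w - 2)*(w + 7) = w^3 + 5*w^2 - 14*w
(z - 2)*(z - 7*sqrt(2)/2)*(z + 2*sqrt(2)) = z^3 - 3*sqrt(2)*z^2/2 - 2*z^2 - 14*z + 3*sqrt(2)*z + 28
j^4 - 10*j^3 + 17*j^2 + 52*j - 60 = (j - 6)*(j - 5)*(j - 1)*(j + 2)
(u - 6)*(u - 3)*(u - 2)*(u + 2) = u^4 - 9*u^3 + 14*u^2 + 36*u - 72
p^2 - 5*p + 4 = (p - 4)*(p - 1)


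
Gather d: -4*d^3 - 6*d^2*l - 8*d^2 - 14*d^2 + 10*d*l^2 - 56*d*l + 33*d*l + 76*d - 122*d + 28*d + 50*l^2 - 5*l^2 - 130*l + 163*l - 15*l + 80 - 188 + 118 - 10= -4*d^3 + d^2*(-6*l - 22) + d*(10*l^2 - 23*l - 18) + 45*l^2 + 18*l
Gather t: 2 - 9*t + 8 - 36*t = 10 - 45*t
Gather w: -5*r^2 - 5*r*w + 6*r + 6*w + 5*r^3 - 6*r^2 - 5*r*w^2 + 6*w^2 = 5*r^3 - 11*r^2 + 6*r + w^2*(6 - 5*r) + w*(6 - 5*r)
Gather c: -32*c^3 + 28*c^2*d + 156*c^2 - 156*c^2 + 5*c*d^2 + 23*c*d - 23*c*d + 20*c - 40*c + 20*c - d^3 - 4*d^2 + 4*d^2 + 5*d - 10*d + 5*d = -32*c^3 + 28*c^2*d + 5*c*d^2 - d^3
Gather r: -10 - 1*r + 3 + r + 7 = 0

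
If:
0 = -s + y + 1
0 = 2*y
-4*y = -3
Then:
No Solution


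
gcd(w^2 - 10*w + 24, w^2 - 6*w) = w - 6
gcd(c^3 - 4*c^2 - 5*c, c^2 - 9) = 1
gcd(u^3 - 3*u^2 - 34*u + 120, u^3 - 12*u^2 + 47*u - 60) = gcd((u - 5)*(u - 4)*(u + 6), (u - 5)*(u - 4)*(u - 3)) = u^2 - 9*u + 20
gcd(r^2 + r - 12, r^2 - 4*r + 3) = r - 3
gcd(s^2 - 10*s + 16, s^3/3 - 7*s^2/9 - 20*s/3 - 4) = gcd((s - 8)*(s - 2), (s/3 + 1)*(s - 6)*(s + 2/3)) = 1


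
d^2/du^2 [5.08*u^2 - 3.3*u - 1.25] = 10.1600000000000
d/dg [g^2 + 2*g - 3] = 2*g + 2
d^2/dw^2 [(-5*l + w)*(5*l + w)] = 2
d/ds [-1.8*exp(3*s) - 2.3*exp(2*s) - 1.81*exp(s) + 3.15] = (-5.4*exp(2*s) - 4.6*exp(s) - 1.81)*exp(s)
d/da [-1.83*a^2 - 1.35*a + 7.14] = -3.66*a - 1.35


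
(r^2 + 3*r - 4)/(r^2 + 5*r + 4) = (r - 1)/(r + 1)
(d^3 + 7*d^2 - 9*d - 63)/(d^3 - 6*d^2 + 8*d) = (d^3 + 7*d^2 - 9*d - 63)/(d*(d^2 - 6*d + 8))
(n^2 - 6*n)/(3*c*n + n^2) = (n - 6)/(3*c + n)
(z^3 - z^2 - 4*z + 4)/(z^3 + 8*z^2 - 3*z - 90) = (z^3 - z^2 - 4*z + 4)/(z^3 + 8*z^2 - 3*z - 90)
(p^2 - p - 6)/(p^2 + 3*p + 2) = (p - 3)/(p + 1)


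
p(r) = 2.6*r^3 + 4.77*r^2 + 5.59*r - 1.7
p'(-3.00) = 47.17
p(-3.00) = -45.74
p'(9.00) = 723.25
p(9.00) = 2330.38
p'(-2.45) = 29.04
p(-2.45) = -25.00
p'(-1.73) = 12.43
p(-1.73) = -10.56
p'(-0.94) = 3.51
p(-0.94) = -4.90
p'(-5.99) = 228.31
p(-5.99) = -422.83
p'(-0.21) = 3.93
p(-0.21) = -2.69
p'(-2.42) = 28.18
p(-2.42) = -24.14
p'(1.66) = 42.92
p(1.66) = 32.62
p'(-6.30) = 255.07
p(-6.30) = -497.72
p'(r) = 7.8*r^2 + 9.54*r + 5.59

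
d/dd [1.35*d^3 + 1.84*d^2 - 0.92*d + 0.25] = 4.05*d^2 + 3.68*d - 0.92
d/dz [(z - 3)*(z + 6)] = 2*z + 3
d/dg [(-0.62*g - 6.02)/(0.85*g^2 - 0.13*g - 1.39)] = (0.527*g^2 + 10.234*g + 0.0791999999999999)/(0.7225*g^4 - 0.221*g^3 - 2.3461*g^2 + 0.3614*g + 1.9321)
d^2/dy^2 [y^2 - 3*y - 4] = 2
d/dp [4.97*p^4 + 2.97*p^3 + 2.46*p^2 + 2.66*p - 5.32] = 19.88*p^3 + 8.91*p^2 + 4.92*p + 2.66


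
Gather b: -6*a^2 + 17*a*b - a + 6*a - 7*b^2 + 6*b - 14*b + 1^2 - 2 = -6*a^2 + 5*a - 7*b^2 + b*(17*a - 8) - 1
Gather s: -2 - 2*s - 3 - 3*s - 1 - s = -6*s - 6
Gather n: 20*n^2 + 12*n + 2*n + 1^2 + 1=20*n^2 + 14*n + 2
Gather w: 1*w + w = 2*w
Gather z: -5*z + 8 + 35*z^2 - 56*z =35*z^2 - 61*z + 8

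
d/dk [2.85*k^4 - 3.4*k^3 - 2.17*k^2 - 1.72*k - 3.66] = 11.4*k^3 - 10.2*k^2 - 4.34*k - 1.72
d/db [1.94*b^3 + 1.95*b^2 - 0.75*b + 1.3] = 5.82*b^2 + 3.9*b - 0.75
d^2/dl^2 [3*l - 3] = 0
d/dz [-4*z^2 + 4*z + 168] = 4 - 8*z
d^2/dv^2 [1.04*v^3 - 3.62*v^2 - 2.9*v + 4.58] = 6.24*v - 7.24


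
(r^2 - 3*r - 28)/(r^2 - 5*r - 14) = (r + 4)/(r + 2)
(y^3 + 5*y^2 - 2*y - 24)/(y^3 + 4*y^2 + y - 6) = (y^2 + 2*y - 8)/(y^2 + y - 2)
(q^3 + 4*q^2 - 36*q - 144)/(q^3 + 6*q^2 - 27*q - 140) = (q^2 - 36)/(q^2 + 2*q - 35)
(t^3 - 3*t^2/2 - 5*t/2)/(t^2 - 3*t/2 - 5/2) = t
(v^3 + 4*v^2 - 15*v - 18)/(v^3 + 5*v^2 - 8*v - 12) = (v - 3)/(v - 2)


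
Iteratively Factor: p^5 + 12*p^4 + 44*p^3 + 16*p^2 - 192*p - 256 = (p + 4)*(p^4 + 8*p^3 + 12*p^2 - 32*p - 64) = (p + 4)^2*(p^3 + 4*p^2 - 4*p - 16) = (p + 4)^3*(p^2 - 4) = (p + 2)*(p + 4)^3*(p - 2)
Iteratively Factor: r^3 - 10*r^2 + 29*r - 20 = (r - 1)*(r^2 - 9*r + 20) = (r - 4)*(r - 1)*(r - 5)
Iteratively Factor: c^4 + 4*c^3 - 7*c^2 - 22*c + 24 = (c - 2)*(c^3 + 6*c^2 + 5*c - 12) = (c - 2)*(c - 1)*(c^2 + 7*c + 12) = (c - 2)*(c - 1)*(c + 4)*(c + 3)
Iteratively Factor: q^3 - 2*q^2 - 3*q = (q)*(q^2 - 2*q - 3) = q*(q - 3)*(q + 1)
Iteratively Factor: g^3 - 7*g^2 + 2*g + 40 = (g - 4)*(g^2 - 3*g - 10) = (g - 4)*(g + 2)*(g - 5)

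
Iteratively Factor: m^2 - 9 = (m - 3)*(m + 3)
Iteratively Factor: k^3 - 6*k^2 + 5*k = (k - 5)*(k^2 - k) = (k - 5)*(k - 1)*(k)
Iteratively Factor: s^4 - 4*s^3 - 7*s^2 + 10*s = (s)*(s^3 - 4*s^2 - 7*s + 10) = s*(s - 5)*(s^2 + s - 2) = s*(s - 5)*(s + 2)*(s - 1)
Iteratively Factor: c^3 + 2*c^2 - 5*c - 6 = (c - 2)*(c^2 + 4*c + 3) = (c - 2)*(c + 3)*(c + 1)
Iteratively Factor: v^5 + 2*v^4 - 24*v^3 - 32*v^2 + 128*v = (v)*(v^4 + 2*v^3 - 24*v^2 - 32*v + 128) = v*(v - 2)*(v^3 + 4*v^2 - 16*v - 64) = v*(v - 2)*(v + 4)*(v^2 - 16) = v*(v - 2)*(v + 4)^2*(v - 4)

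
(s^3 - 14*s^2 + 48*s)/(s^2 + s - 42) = s*(s - 8)/(s + 7)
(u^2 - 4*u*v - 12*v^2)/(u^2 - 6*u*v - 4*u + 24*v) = (u + 2*v)/(u - 4)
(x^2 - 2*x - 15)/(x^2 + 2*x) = (x^2 - 2*x - 15)/(x*(x + 2))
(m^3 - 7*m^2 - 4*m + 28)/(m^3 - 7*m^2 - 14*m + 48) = (m^2 - 5*m - 14)/(m^2 - 5*m - 24)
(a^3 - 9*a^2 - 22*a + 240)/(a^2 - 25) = (a^2 - 14*a + 48)/(a - 5)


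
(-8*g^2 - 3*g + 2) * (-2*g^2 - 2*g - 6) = 16*g^4 + 22*g^3 + 50*g^2 + 14*g - 12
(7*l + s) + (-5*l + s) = 2*l + 2*s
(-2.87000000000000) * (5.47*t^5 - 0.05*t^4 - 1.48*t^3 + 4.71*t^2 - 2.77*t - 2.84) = -15.6989*t^5 + 0.1435*t^4 + 4.2476*t^3 - 13.5177*t^2 + 7.9499*t + 8.1508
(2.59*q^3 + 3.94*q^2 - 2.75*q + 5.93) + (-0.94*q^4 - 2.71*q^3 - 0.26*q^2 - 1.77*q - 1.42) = -0.94*q^4 - 0.12*q^3 + 3.68*q^2 - 4.52*q + 4.51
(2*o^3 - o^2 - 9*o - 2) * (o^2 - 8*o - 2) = 2*o^5 - 17*o^4 - 5*o^3 + 72*o^2 + 34*o + 4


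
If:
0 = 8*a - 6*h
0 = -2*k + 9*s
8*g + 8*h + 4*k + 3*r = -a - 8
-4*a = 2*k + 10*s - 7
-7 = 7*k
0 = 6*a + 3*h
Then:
No Solution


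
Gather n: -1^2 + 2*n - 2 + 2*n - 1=4*n - 4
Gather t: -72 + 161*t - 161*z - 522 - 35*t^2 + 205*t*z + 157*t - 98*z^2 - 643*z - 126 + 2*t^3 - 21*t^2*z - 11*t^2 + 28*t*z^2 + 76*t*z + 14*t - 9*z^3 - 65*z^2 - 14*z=2*t^3 + t^2*(-21*z - 46) + t*(28*z^2 + 281*z + 332) - 9*z^3 - 163*z^2 - 818*z - 720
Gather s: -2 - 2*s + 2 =-2*s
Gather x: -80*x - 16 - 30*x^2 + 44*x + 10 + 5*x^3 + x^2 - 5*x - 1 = 5*x^3 - 29*x^2 - 41*x - 7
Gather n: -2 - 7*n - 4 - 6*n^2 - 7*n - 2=-6*n^2 - 14*n - 8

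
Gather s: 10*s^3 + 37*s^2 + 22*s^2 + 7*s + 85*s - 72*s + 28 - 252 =10*s^3 + 59*s^2 + 20*s - 224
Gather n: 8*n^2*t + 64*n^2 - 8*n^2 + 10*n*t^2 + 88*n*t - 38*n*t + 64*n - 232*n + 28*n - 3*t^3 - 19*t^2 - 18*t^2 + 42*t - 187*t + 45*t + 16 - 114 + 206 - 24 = n^2*(8*t + 56) + n*(10*t^2 + 50*t - 140) - 3*t^3 - 37*t^2 - 100*t + 84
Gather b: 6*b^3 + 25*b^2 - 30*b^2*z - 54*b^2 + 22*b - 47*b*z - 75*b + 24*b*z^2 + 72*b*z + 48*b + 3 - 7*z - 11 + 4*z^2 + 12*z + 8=6*b^3 + b^2*(-30*z - 29) + b*(24*z^2 + 25*z - 5) + 4*z^2 + 5*z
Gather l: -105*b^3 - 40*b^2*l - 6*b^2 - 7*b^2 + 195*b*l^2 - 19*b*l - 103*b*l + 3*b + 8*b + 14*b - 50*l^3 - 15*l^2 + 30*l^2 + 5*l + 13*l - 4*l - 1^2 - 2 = -105*b^3 - 13*b^2 + 25*b - 50*l^3 + l^2*(195*b + 15) + l*(-40*b^2 - 122*b + 14) - 3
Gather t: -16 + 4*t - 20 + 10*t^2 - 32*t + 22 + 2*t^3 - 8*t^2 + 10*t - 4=2*t^3 + 2*t^2 - 18*t - 18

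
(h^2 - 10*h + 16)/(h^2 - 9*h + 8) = (h - 2)/(h - 1)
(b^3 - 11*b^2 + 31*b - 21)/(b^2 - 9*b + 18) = (b^2 - 8*b + 7)/(b - 6)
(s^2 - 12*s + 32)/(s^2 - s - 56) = (s - 4)/(s + 7)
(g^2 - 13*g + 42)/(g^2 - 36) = (g - 7)/(g + 6)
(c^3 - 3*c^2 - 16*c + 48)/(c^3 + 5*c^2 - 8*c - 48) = (c - 4)/(c + 4)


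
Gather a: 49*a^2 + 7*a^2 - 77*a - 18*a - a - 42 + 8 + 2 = 56*a^2 - 96*a - 32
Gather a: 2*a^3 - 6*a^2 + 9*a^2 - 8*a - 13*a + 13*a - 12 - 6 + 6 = 2*a^3 + 3*a^2 - 8*a - 12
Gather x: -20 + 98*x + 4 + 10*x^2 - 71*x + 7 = 10*x^2 + 27*x - 9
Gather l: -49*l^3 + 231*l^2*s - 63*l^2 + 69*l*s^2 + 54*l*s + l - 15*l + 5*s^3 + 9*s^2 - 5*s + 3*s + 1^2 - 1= -49*l^3 + l^2*(231*s - 63) + l*(69*s^2 + 54*s - 14) + 5*s^3 + 9*s^2 - 2*s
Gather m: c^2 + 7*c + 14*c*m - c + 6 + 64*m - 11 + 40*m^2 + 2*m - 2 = c^2 + 6*c + 40*m^2 + m*(14*c + 66) - 7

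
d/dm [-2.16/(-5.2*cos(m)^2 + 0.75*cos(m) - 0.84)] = (22.464*cos(m) - 1.62)*sin(m)/(5.2*cos(m)^2 - 0.75*cos(m) + 0.84)^2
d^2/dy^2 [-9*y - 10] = 0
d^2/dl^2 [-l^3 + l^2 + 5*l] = 2 - 6*l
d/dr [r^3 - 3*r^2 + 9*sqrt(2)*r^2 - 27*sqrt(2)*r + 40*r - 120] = 3*r^2 - 6*r + 18*sqrt(2)*r - 27*sqrt(2) + 40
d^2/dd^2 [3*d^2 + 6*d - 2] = 6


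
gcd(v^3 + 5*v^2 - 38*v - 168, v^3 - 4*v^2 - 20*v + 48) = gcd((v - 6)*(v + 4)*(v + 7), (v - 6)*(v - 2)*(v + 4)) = v^2 - 2*v - 24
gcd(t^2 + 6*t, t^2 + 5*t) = t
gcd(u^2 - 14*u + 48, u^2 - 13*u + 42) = u - 6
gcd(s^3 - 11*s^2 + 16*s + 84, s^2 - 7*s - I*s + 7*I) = s - 7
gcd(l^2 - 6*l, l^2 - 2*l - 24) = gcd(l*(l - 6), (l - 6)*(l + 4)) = l - 6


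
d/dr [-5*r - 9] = -5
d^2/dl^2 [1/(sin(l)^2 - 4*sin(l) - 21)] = 2*(-2*sin(l)^4 + 6*sin(l)^3 - 47*sin(l)^2 + 30*sin(l) + 37)/((sin(l) - 7)^3*(sin(l) + 3)^3)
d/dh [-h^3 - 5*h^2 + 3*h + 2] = -3*h^2 - 10*h + 3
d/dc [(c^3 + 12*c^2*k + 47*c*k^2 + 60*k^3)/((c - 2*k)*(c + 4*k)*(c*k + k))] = (-10*c^2*k + c^2 - 30*c*k^2 - 4*c*k + 30*k^3 - 31*k^2)/(k*(c^4 - 4*c^3*k + 2*c^3 + 4*c^2*k^2 - 8*c^2*k + c^2 + 8*c*k^2 - 4*c*k + 4*k^2))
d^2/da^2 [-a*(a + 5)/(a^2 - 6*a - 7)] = 2*(-11*a^3 - 21*a^2 - 105*a + 161)/(a^6 - 18*a^5 + 87*a^4 + 36*a^3 - 609*a^2 - 882*a - 343)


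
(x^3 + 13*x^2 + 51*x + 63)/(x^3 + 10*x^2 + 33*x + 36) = (x + 7)/(x + 4)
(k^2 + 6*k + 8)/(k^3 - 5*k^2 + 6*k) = (k^2 + 6*k + 8)/(k*(k^2 - 5*k + 6))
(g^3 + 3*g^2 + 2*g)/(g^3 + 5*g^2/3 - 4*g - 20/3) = 3*g*(g + 1)/(3*g^2 - g - 10)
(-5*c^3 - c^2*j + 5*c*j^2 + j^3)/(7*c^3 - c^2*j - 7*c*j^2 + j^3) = (-5*c - j)/(7*c - j)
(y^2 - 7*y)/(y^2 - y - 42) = y/(y + 6)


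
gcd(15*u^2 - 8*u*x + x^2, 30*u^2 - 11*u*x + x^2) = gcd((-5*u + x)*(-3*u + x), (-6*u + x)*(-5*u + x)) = -5*u + x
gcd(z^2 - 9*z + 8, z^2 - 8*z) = z - 8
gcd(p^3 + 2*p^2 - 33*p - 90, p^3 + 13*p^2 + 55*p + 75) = p^2 + 8*p + 15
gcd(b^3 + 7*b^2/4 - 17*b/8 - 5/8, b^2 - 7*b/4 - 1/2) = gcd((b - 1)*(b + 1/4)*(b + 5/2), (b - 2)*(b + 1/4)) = b + 1/4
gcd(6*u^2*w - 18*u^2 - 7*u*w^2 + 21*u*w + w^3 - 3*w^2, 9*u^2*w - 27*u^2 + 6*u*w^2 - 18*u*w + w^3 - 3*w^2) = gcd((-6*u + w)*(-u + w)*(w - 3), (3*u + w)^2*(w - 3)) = w - 3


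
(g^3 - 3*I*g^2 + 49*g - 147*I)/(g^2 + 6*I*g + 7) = (g^2 - 10*I*g - 21)/(g - I)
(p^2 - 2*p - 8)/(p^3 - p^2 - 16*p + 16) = (p + 2)/(p^2 + 3*p - 4)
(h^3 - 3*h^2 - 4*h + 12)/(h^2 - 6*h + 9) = (h^2 - 4)/(h - 3)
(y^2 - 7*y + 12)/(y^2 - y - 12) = (y - 3)/(y + 3)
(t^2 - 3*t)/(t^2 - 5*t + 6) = t/(t - 2)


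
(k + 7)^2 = k^2 + 14*k + 49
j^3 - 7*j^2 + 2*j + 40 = (j - 5)*(j - 4)*(j + 2)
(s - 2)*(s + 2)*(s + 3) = s^3 + 3*s^2 - 4*s - 12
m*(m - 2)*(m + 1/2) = m^3 - 3*m^2/2 - m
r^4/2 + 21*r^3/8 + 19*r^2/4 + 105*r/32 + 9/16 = (r/2 + 1)*(r + 1/4)*(r + 3/2)^2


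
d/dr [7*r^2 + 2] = 14*r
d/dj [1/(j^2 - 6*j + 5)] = 2*(3 - j)/(j^2 - 6*j + 5)^2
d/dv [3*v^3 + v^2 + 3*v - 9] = 9*v^2 + 2*v + 3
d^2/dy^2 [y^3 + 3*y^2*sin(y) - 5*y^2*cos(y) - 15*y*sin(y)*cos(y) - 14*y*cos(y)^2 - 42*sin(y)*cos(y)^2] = -3*y^2*sin(y) + 5*y^2*cos(y) + 20*y*sin(y) + 30*y*sin(2*y) + 12*y*cos(y) + 28*y*cos(2*y) + 6*y + 33*sin(y)/2 + 28*sin(2*y) + 189*sin(3*y)/2 - 10*cos(y) - 30*cos(2*y)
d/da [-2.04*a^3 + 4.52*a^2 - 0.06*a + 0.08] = -6.12*a^2 + 9.04*a - 0.06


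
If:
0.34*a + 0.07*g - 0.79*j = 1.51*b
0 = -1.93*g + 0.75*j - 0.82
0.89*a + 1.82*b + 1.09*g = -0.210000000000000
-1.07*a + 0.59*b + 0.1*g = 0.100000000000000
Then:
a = -0.00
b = 0.28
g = -0.65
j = -0.59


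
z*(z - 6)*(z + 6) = z^3 - 36*z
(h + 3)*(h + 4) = h^2 + 7*h + 12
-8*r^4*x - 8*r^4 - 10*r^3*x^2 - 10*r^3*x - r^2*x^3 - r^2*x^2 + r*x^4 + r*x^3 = (-4*r + x)*(r + x)*(2*r + x)*(r*x + r)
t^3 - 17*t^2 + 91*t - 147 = (t - 7)^2*(t - 3)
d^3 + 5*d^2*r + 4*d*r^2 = d*(d + r)*(d + 4*r)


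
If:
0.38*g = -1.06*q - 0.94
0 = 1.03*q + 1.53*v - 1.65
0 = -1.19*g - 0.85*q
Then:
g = 0.85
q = -1.19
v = 1.88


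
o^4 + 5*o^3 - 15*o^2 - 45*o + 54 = (o - 3)*(o - 1)*(o + 3)*(o + 6)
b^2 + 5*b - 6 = (b - 1)*(b + 6)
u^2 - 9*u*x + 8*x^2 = (u - 8*x)*(u - x)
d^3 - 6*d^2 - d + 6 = (d - 6)*(d - 1)*(d + 1)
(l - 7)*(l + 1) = l^2 - 6*l - 7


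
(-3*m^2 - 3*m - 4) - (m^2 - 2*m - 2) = -4*m^2 - m - 2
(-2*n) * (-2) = 4*n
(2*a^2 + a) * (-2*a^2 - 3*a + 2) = -4*a^4 - 8*a^3 + a^2 + 2*a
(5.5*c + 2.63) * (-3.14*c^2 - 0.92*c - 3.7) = -17.27*c^3 - 13.3182*c^2 - 22.7696*c - 9.731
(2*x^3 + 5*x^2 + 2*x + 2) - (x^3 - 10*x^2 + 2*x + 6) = x^3 + 15*x^2 - 4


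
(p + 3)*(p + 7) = p^2 + 10*p + 21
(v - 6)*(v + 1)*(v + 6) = v^3 + v^2 - 36*v - 36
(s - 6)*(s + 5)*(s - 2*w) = s^3 - 2*s^2*w - s^2 + 2*s*w - 30*s + 60*w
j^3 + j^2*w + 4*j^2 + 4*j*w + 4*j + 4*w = (j + 2)^2*(j + w)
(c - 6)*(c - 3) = c^2 - 9*c + 18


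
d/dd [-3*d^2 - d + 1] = -6*d - 1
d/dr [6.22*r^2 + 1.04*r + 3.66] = 12.44*r + 1.04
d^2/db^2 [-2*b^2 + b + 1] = -4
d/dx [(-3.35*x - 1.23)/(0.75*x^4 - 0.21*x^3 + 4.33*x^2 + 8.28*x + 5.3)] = (7.5375*x^4 + 2.283*x^3 + 13.7306*x^2 + 10.6518*x - 7.5706)/(0.5625*x^8 - 0.315*x^7 + 6.5391*x^6 + 10.6014*x^5 + 23.2213*x^4 + 69.4788*x^3 + 114.4564*x^2 + 87.768*x + 28.09)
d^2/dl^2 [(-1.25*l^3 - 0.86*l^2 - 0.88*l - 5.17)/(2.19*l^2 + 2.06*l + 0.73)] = (7.105427357601e-15*l^5 + 4.26325641456066e-14*l^4 - 7.293778*l^3 - 151.80423*l^2 - 135.499242*l - 25.618166)/(10.503459*l^6 + 29.639898*l^5 + 38.383911*l^4 + 28.501748*l^3 + 12.794637*l^2 + 3.293322*l + 0.389017)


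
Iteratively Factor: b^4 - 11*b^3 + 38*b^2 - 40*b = (b)*(b^3 - 11*b^2 + 38*b - 40) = b*(b - 4)*(b^2 - 7*b + 10) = b*(b - 5)*(b - 4)*(b - 2)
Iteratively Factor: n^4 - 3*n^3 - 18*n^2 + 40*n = (n)*(n^3 - 3*n^2 - 18*n + 40) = n*(n + 4)*(n^2 - 7*n + 10) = n*(n - 5)*(n + 4)*(n - 2)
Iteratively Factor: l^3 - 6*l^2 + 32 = (l - 4)*(l^2 - 2*l - 8) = (l - 4)^2*(l + 2)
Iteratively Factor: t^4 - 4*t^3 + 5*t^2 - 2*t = (t - 2)*(t^3 - 2*t^2 + t) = t*(t - 2)*(t^2 - 2*t + 1) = t*(t - 2)*(t - 1)*(t - 1)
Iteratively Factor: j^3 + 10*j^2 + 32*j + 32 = (j + 4)*(j^2 + 6*j + 8) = (j + 4)^2*(j + 2)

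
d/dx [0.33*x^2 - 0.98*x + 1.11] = 0.66*x - 0.98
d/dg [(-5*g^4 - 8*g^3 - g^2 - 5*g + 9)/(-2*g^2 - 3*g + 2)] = (20*g^5 + 61*g^4 + 8*g^3 - 55*g^2 + 32*g + 17)/(4*g^4 + 12*g^3 + g^2 - 12*g + 4)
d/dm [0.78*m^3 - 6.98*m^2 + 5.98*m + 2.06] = 2.34*m^2 - 13.96*m + 5.98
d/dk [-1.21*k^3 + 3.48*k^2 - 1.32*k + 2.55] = -3.63*k^2 + 6.96*k - 1.32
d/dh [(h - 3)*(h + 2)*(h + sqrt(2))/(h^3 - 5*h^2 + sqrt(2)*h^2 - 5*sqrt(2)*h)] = 2*(-2*h^2 + 6*h - 15)/(h^2*(h^2 - 10*h + 25))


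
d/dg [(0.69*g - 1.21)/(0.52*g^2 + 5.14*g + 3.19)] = (-0.3588*g^2 + 1.2584*g + 8.4205)/(0.2704*g^4 + 5.3456*g^3 + 29.7372*g^2 + 32.7932*g + 10.1761)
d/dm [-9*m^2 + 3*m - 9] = 3 - 18*m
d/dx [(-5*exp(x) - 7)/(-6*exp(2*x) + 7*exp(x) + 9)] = (-(5*exp(x) + 7)*(12*exp(x) - 7) + 30*exp(2*x) - 35*exp(x) - 45)*exp(x)/(-6*exp(2*x) + 7*exp(x) + 9)^2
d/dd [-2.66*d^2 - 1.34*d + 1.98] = -5.32*d - 1.34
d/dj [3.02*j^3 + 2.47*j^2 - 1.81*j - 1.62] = 9.06*j^2 + 4.94*j - 1.81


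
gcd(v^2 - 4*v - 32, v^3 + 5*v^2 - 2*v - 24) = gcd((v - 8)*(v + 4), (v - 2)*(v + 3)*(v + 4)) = v + 4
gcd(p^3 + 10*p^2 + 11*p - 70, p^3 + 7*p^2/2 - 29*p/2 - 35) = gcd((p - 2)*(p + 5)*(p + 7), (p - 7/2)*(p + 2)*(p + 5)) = p + 5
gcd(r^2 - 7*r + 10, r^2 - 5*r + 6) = r - 2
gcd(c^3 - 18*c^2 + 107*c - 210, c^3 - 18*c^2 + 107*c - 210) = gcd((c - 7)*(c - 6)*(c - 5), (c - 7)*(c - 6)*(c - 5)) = c^3 - 18*c^2 + 107*c - 210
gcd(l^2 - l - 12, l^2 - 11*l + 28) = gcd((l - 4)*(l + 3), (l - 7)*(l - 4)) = l - 4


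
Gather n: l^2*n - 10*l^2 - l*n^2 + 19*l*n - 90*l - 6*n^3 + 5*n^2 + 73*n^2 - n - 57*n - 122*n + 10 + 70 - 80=-10*l^2 - 90*l - 6*n^3 + n^2*(78 - l) + n*(l^2 + 19*l - 180)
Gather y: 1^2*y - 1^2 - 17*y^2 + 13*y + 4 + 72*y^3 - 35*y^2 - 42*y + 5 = 72*y^3 - 52*y^2 - 28*y + 8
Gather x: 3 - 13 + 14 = 4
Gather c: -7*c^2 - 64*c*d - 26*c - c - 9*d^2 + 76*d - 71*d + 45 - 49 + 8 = -7*c^2 + c*(-64*d - 27) - 9*d^2 + 5*d + 4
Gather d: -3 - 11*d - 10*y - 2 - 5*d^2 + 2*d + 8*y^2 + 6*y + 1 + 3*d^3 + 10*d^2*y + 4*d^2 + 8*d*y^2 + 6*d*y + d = 3*d^3 + d^2*(10*y - 1) + d*(8*y^2 + 6*y - 8) + 8*y^2 - 4*y - 4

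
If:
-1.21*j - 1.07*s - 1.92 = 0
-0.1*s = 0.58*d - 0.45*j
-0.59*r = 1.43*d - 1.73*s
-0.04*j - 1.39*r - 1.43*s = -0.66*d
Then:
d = -0.76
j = -1.10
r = 0.23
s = -0.55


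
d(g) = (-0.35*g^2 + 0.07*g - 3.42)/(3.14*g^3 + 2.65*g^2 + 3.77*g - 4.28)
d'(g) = (0.07 - 0.7*g)/(3.14*g^3 + 2.65*g^2 + 3.77*g - 4.28) + (-9.42*g^2 - 5.3*g - 3.77)*(-0.35*g^2 + 0.07*g - 3.42)/(3.14*g^3 + 2.65*g^2 + 3.77*g - 4.28)^2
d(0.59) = 7.17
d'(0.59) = 150.07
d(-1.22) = 0.38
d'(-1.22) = 0.32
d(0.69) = -5.76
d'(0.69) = 110.95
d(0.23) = 1.06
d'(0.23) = 1.82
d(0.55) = 3.95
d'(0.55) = 43.06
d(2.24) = -0.10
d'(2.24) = 0.09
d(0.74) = -2.89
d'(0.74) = 29.71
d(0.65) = -23.11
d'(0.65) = 1694.22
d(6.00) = -0.02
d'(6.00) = 0.00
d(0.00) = 0.80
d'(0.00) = 0.69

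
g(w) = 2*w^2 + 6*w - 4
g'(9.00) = 42.00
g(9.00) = 212.00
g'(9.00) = 42.00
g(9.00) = 212.00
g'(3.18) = 18.72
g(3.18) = 35.30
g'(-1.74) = -0.96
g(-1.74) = -8.38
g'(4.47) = 23.88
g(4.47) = 62.78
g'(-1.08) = 1.68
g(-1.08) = -8.15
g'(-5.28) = -15.12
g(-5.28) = 20.08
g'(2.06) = 14.24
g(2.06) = 16.85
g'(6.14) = 30.56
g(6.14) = 108.24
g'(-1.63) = -0.52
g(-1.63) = -8.47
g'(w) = 4*w + 6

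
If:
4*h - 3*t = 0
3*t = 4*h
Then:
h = 3*t/4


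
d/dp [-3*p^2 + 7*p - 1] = 7 - 6*p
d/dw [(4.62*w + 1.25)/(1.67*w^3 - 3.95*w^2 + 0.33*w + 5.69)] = (-15.4308*w^3 + 11.9865*w^2 + 9.875*w + 25.8753)/(2.7889*w^6 - 13.193*w^5 + 16.7047*w^4 + 16.3976*w^3 - 44.8421*w^2 + 3.7554*w + 32.3761)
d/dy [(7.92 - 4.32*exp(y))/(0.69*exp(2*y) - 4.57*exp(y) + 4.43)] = (2.9808*exp(2*y) - 10.9296*exp(y) + 17.0568)*exp(y)/(0.4761*exp(4*y) - 6.3066*exp(3*y) + 26.9983*exp(2*y) - 40.4902*exp(y) + 19.6249)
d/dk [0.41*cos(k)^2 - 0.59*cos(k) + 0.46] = (0.59 - 0.82*cos(k))*sin(k)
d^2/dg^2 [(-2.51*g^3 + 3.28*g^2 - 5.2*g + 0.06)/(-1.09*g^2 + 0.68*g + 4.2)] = (3.5527136788005e-15*g^5 - 7.105427357601e-15*g^4 + 32.796776*g^3 - 47.511396*g^2 + 408.758832*g - 146.025648)/(1.295029*g^6 - 2.423724*g^5 - 13.458012*g^4 + 18.363808*g^3 + 51.85656*g^2 - 35.9856*g - 74.088)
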